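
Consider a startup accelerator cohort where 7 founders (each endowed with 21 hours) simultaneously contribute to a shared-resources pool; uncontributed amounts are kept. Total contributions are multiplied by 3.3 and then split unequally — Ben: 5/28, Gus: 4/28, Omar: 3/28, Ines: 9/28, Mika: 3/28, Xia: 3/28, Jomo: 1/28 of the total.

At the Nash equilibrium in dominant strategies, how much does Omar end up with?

28.43 hours

For player j, contributing a unit is worthwhile iff 3.3 × (j's share) ≥ 1, i.e. iff j's share is at least 0.3030.
The only share above 0.3030 is Ines's 9/28, contributing 21; the remaining 6 contribute 0. Total contributed: 21.
Omar keeps 21 and receives 3.3 × 21 × 3/28 = 7.43 from the shared-resources pool, for a payoff of 28.43.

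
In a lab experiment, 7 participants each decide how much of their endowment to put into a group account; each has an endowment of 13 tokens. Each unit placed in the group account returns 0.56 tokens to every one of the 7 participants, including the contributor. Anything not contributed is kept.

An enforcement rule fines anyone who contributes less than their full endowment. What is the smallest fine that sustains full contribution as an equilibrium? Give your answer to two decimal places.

Given the others contribute fully, the best deviation is to contribute 0 (any partial contribution still incurs the fine and gives up units whose private return 0.56 is below 1).
Deviating from 13 to 0 saves 13 tokens but forfeits the deviator's share of the drop in the group account: 0.56 × 13 = 7.28.
So the deviation gain is 13 − 7.28 = 5.72, and the fine must be at least 5.72 tokens to wipe it out.

5.72 tokens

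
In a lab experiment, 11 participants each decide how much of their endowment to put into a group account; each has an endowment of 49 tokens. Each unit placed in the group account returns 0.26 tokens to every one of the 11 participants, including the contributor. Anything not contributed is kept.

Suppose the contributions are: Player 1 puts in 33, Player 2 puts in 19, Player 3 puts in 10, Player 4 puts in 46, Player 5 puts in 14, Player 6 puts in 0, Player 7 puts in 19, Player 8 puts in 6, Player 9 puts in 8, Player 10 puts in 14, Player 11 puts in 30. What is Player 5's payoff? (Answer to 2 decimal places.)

Total contributed: 33 + 19 + 10 + 46 + 14 + 0 + 19 + 6 + 8 + 14 + 30 = 199.
Each receives 0.26 × 199 = 51.74 from the group account.
Player 5 keeps 49 − 14 = 35, so Player 5's payoff is 35 + 51.74 = 86.74.

86.74 tokens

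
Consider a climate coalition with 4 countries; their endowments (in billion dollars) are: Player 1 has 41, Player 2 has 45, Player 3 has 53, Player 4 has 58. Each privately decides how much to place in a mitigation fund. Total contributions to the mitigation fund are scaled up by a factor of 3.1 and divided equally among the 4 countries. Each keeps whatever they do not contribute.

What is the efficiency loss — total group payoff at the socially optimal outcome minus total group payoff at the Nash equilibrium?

The private return per contributed unit is 3.1/4 = 0.7750 < 1 for every player regardless of endowment, so the Nash equilibrium is zero contribution and the group total is Σ E_j = 41 + 45 + 53 + 58 = 197.
Each contributed unit returns 3.100 to the group, so the social optimum is full contribution by everyone: group total = 3.100 × 197 = 610.70.
Efficiency loss = (3.100 − 1) × 197 = 413.70.

413.70 billion dollars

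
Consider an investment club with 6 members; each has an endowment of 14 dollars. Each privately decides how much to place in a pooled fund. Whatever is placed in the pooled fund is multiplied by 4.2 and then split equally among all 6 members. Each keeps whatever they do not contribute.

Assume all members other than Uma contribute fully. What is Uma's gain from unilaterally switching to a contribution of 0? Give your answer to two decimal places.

Switching from a contribution of 14 to 0 lets Uma keep an extra 14 dollars, but lowers the pooled fund by 14, which costs Uma their own share of that drop: 4.2/6 × 14 = 9.80.
Net gain = 14 − 9.80 = 4.20. The private return per contributed unit (0.7000) is below 1, so free-riding is indeed the best response regardless of what the others do.

4.20 dollars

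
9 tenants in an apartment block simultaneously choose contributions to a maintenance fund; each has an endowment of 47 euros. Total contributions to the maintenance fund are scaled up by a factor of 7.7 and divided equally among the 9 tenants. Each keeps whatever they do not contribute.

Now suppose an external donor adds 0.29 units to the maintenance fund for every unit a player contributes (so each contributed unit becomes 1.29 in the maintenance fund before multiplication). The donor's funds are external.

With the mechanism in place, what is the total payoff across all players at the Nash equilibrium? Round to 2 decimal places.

4201.66 euros

With the mechanism, a contributed unit returns 7.7 × 1.29 / 9 = 1.1037 per unit of net cost to the contributor — now above 1 — so contributing fully is weakly dominant for every player.
At the Nash equilibrium everyone contributes 47. Group total payoff = 7.7 × 1.29 × 423 = 4201.66.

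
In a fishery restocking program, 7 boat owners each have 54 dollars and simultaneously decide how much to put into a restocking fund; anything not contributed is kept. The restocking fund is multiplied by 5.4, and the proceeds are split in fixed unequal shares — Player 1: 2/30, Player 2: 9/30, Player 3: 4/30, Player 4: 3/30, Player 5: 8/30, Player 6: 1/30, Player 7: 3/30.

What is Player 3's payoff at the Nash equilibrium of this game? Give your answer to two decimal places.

Player j's private return per contributed unit is 5.4 × (j's share). Contributing is weakly dominant for j when that share is at least 1/5.4 = 0.1852, and contributing 0 is dominant otherwise.
Player 2 and Player 5 clear that bar, contributing 54 each; the remaining 5 contribute 0. Total contributed: 108.
Player 3 keeps 54 and receives 5.4 × 108 × 4/30 = 77.76 from the restocking fund, for a payoff of 131.76.

131.76 dollars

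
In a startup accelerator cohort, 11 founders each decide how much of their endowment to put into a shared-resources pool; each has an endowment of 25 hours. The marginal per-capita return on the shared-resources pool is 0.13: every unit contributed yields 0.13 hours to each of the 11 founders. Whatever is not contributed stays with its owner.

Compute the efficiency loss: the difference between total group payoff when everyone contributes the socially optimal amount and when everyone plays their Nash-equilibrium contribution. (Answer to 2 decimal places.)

118.25 hours

The private return per contributed unit is 0.13 < 1, so contributing 0 is dominant for every player. At the Nash equilibrium everyone keeps their 25, and the group total is 11 × 25 = 275.
Each contributed unit returns 1.430 to the group as a whole (0.13 to each of 11 players), which exceeds 1, so the social optimum is full contribution: group total = 1.430 × 275 = 393.25.
Efficiency loss = 393.25 − 275 = 118.25.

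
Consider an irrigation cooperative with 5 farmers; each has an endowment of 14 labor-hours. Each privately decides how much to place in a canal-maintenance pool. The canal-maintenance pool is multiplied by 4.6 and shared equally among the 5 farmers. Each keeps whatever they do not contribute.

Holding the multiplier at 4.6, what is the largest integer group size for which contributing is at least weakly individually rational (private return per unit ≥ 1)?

Private return per unit is 4.6/(group size), which is ≥ 1 whenever the group size is ≤ 4.6.
The largest such integer is 4.

4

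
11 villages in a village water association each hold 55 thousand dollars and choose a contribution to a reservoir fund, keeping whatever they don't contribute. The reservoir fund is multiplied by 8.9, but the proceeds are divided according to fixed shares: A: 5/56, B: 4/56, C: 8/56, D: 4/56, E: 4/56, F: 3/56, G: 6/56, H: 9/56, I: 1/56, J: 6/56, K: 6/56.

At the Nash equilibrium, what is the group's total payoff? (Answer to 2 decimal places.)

For player j, contributing a unit is worthwhile iff 8.9 × (j's share) ≥ 1, i.e. iff j's share is at least 0.1124.
The shares above 0.1124 belong to C and H, contributing 55 each; the remaining 9 contribute 0. Total contributed: 110.
The reservoir fund pays out 8.9 × 110 = 979.00 in total (split across the unequal shares, but the aggregate is all that matters for the group sum).
The 9 free-riders keep 55 each, adding 495. Group total = 495 + 979.00 = 1474.00.

1474.00 thousand dollars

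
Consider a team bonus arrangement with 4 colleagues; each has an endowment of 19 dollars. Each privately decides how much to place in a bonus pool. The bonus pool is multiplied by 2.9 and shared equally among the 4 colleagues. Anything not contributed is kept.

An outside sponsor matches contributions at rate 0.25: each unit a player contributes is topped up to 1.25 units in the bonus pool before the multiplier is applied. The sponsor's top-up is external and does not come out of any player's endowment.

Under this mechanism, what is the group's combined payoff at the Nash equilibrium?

76.00 dollars

Even with the mechanism, each unit contributed returns only 2.9 × 1.25 / 4 = 0.9063 per unit of net cost, so contributing nothing is still dominant.
Everyone keeps their endowment and the group total is 4 × 19 = 76.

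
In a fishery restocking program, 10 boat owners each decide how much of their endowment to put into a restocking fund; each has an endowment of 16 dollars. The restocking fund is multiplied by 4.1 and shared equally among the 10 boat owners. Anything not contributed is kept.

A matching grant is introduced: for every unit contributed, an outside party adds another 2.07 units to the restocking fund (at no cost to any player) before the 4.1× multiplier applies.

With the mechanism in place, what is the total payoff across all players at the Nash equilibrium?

2013.92 dollars

Under the mechanism each unit contributed yields 4.1 × 3.07 / 10 = 1.2587 back to its contributor per unit of net cost, which exceeds 1, making full contribution the dominant choice for everyone.
So the Nash equilibrium is full contribution by all 10; the group earns 4.1 × 3.07 × 160 = 2013.92.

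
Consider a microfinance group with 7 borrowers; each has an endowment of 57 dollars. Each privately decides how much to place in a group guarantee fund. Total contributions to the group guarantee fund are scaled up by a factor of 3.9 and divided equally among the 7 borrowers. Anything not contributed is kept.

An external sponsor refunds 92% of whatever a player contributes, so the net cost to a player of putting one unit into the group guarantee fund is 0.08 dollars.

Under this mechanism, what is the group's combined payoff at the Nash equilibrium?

1923.18 dollars

With the mechanism, a contributed unit returns (3.9/7) / 0.08 = 6.9643 per unit of net cost to the contributor — now above 1 — so contributing fully is weakly dominant for every player.
At the Nash equilibrium everyone contributes 57. Group total payoff = 7 × (57 × 0.92 + 3.9 × 57) = 1923.18.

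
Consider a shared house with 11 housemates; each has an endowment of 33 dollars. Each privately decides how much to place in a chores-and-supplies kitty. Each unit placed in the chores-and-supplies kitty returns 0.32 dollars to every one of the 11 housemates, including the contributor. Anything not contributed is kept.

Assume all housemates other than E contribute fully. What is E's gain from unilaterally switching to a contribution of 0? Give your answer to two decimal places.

22.44 dollars

Switching from a contribution of 33 to 0 lets E keep an extra 33 dollars, but lowers the chores-and-supplies kitty by 33, which costs E their own share of that drop: 0.32 × 33 = 10.56.
Net gain = 33 − 10.56 = 22.44. The private return per contributed unit (0.32) is below 1, so free-riding is indeed the best response regardless of what the others do.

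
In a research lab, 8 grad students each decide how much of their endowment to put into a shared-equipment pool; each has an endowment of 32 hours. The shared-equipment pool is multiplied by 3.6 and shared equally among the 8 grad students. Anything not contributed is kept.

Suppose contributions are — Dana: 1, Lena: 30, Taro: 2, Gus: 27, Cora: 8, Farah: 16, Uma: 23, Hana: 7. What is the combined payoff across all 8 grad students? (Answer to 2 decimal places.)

552.40 hours

Total contributed: 1 + 30 + 2 + 27 + 8 + 16 + 23 + 7 = 114; total kept: 8 × 32 − 114 = 142.
The shared-equipment pool pays out 3.6 × 114 = 410.40 in aggregate.
Group total = 142 + 410.40 = 552.40.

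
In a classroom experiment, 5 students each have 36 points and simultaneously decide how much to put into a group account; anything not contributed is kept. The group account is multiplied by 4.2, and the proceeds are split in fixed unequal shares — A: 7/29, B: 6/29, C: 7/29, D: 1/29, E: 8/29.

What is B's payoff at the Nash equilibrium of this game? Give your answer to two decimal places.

A player with share s gets back 4.2·s per unit contributed, so full contribution is dominant for anyone with s > 1/4.2 = 0.2381 and zero contribution is dominant for anyone below.
The shares above 0.2381 belong to A, C and E, contributing 36 each; the remaining 2 contribute 0. Total contributed: 108.
B keeps 36 and receives 4.2 × 108 × 6/29 = 93.85 from the group account, for a payoff of 129.85.

129.85 points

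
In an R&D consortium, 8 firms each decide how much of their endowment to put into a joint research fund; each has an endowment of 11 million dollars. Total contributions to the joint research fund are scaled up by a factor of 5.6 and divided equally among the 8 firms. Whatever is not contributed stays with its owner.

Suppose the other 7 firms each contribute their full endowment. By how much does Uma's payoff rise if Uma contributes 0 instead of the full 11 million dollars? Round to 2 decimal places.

3.30 million dollars

Switching from a contribution of 11 to 0 lets Uma keep an extra 11 million dollars, but lowers the joint research fund by 11, which costs Uma their own share of that drop: 5.6/8 × 11 = 7.70.
Net gain = 11 − 7.70 = 3.30. The private return per contributed unit (0.7000) is below 1, so free-riding is indeed the best response regardless of what the others do.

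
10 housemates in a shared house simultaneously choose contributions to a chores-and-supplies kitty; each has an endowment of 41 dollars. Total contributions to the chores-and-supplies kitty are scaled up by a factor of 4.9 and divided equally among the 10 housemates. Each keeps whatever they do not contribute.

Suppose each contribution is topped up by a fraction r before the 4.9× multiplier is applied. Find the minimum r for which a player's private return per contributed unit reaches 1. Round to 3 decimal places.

1.041

With matching at rate r, one contributed unit becomes (1 + r) in the chores-and-supplies kitty and returns 4.9 × (1 + r) / 10 to the contributor.
Setting this equal to 1: 1 + r = 10/4.9 = 2.0408.
So the minimum matching rate is r = 2.0408 − 1 = 1.041.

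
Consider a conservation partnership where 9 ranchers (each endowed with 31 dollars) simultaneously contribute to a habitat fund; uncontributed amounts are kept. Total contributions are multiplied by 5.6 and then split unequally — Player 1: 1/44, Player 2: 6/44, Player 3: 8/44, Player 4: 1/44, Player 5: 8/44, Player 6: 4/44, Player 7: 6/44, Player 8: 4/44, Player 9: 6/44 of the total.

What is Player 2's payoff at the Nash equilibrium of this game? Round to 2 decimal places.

Player j's private return per contributed unit is 5.6 × (j's share). Contributing is weakly dominant for j when that share is at least 1/5.6 = 0.1786, and contributing 0 is dominant otherwise.
Player 3 and Player 5 clear that bar, contributing 31 each; the remaining 7 contribute 0. Total contributed: 62.
Player 2 keeps 31 and receives 5.6 × 62 × 6/44 = 47.35 from the habitat fund, for a payoff of 78.35.

78.35 dollars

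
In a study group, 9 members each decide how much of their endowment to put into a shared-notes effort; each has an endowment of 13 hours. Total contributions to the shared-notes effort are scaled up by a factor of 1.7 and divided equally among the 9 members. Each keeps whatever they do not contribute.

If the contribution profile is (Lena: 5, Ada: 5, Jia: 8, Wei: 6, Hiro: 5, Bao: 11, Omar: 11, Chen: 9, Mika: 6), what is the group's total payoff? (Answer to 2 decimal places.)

163.20 hours

Total contributed: 5 + 5 + 8 + 6 + 5 + 11 + 11 + 9 + 6 = 66; total kept: 9 × 13 − 66 = 51.
The shared-notes effort pays out 1.7 × 66 = 112.20 in aggregate.
Group total = 51 + 112.20 = 163.20.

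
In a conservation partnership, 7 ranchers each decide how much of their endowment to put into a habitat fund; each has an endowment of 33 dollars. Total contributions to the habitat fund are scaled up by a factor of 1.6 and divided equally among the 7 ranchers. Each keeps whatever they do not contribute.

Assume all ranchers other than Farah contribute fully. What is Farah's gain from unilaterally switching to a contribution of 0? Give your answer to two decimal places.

25.46 dollars

Switching from a contribution of 33 to 0 lets Farah keep an extra 33 dollars, but lowers the habitat fund by 33, which costs Farah their own share of that drop: 1.6/7 × 33 = 7.54.
Net gain = 33 − 7.54 = 25.46. The private return per contributed unit (0.2286) is below 1, so free-riding is indeed the best response regardless of what the others do.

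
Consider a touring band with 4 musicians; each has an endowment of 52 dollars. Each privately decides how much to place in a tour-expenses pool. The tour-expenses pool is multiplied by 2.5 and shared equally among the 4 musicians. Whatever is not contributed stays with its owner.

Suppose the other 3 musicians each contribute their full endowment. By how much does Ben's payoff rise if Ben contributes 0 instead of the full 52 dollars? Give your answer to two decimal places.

19.50 dollars

Switching from a contribution of 52 to 0 lets Ben keep an extra 52 dollars, but lowers the tour-expenses pool by 52, which costs Ben their own share of that drop: 2.5/4 × 52 = 32.50.
Net gain = 52 − 32.50 = 19.50. The private return per contributed unit (0.6250) is below 1, so free-riding is indeed the best response regardless of what the others do.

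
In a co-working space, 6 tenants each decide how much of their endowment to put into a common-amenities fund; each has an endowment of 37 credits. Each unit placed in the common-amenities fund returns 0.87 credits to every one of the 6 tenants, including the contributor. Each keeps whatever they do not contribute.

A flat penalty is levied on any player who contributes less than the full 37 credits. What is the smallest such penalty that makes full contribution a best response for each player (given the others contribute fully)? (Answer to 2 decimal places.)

Given the others contribute fully, the best deviation is to contribute 0 (any partial contribution still incurs the fine and gives up units whose private return 0.87 is below 1).
Deviating from 37 to 0 saves 37 credits but forfeits the deviator's share of the drop in the common-amenities fund: 0.87 × 37 = 32.19.
So the deviation gain is 37 − 32.19 = 4.81, and the fine must be at least 4.81 credits to wipe it out.

4.81 credits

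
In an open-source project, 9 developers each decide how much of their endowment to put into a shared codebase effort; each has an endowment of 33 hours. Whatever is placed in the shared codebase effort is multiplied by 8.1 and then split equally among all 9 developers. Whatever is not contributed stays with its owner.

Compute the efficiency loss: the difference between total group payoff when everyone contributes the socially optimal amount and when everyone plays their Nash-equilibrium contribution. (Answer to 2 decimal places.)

2108.70 hours

Each contributed unit returns 8.1/9 = 0.9000 to its contributor — below 1 — so contributing 0 is dominant for every player. At the Nash equilibrium everyone keeps their 33, and the group total is 9 × 33 = 297.
Each contributed unit returns 8.100 to the group as a whole (0.9000 to each of 9 players), which exceeds 1, so the social optimum is full contribution: group total = 8.100 × 297 = 2405.70.
Efficiency loss = 2405.70 − 297 = 2108.70.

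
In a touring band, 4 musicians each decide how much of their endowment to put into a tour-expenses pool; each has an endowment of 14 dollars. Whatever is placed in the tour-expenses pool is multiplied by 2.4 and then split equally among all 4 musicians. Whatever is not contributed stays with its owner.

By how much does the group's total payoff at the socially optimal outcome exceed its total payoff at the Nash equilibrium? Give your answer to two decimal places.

78.40 dollars

Each contributed unit returns 2.4/4 = 0.6000 to its contributor — below 1 — so contributing 0 is dominant for every player. At the Nash equilibrium everyone keeps their 14, and the group total is 4 × 14 = 56.
Each contributed unit returns 2.400 to the group as a whole (0.6000 to each of 4 players), which exceeds 1, so the social optimum is full contribution: group total = 2.400 × 56 = 134.40.
Efficiency loss = 134.40 − 56 = 78.40.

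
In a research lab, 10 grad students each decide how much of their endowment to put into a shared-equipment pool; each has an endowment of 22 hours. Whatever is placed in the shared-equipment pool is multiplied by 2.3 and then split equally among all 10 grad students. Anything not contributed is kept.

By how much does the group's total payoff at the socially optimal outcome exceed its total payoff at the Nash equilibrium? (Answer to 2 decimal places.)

Each contributed unit returns 2.3/10 = 0.2300 to its contributor — below 1 — so contributing 0 is dominant for every player. At the Nash equilibrium everyone keeps their 22, and the group total is 10 × 22 = 220.
Each contributed unit returns 2.300 to the group as a whole (0.2300 to each of 10 players), which exceeds 1, so the social optimum is full contribution: group total = 2.300 × 220 = 506.00.
Efficiency loss = 506.00 − 220 = 286.00.

286.00 hours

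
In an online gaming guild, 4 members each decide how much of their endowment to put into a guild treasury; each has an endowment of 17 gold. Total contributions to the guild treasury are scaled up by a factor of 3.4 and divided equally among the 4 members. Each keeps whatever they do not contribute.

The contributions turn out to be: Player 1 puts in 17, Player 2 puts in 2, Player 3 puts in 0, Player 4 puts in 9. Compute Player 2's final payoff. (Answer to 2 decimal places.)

38.80 gold

Total contributed: 17 + 2 + 0 + 9 = 28.
Each receives 3.4 × 28 / 4 = 23.80 from the guild treasury.
Player 2 keeps 17 − 2 = 15, so Player 2's payoff is 15 + 23.80 = 38.80.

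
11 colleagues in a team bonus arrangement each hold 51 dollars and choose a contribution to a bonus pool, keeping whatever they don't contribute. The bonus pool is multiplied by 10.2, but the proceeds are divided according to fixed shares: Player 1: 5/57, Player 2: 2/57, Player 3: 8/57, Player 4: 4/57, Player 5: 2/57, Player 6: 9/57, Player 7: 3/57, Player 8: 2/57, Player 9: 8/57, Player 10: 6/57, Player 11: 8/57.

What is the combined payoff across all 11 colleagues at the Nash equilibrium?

2907.00 dollars

Each unit j contributes comes back to j as 10.2 × (j's share), so j prefers to contribute only if that share exceeds 1/10.2 = 0.0980; otherwise keeping the unit dominates.
The shares above 0.0980 belong to Player 3, Player 6, Player 9, Player 10 and Player 11, contributing 51 each; the remaining 6 contribute 0. Total contributed: 255.
The bonus pool pays out 10.2 × 255 = 2601.00 in total (split across the unequal shares, but the aggregate is all that matters for the group sum).
The 6 free-riders keep 51 each, adding 306. Group total = 306 + 2601.00 = 2907.00.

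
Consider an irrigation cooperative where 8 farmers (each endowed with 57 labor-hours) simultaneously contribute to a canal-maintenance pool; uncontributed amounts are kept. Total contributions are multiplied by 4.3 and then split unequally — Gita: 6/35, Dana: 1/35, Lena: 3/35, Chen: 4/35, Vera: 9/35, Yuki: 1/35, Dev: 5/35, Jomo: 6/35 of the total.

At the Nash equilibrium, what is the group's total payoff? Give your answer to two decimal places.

Player j's private return per contributed unit is 4.3 × (j's share). Contributing is weakly dominant for j when that share is at least 1/4.3 = 0.2326, and contributing 0 is dominant otherwise.
Vera alone (share 9/35) is above the threshold, contributing 57; the remaining 7 contribute 0. Total contributed: 57.
The canal-maintenance pool pays out 4.3 × 57 = 245.10 in total (split across the unequal shares, but the aggregate is all that matters for the group sum).
The 7 free-riders keep 57 each, adding 399. Group total = 399 + 245.10 = 644.10.

644.10 labor-hours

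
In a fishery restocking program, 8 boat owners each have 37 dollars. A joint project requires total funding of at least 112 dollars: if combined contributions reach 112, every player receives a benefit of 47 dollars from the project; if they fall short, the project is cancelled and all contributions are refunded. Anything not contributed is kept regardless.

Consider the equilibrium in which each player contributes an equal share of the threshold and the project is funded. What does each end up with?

Equal share of the threshold: 112/8 = 14.
At this profile no one gains by cutting their contribution: any cut drops the total below 112, the project is cancelled, contributions are refunded, and the deviator ends with 37, which is less than 37 − 14 + 47 = 70. Contributing more than 14 just wastes the excess. So contributing exactly 14 is a best response.
Each player's payoff: 37 − 14 + 47 = 70.

70 dollars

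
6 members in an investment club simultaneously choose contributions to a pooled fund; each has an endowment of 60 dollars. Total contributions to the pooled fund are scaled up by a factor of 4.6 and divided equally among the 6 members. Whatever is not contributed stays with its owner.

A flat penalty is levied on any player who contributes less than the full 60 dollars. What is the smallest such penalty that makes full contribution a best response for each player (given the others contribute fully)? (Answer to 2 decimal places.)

Given the others contribute fully, the best deviation is to contribute 0 (any partial contribution still incurs the fine and gives up units whose private return 0.7667 is below 1).
Deviating from 60 to 0 saves 60 dollars but forfeits the deviator's share of the drop in the pooled fund: 4.6/6 × 60 = 46.00.
So the deviation gain is 60 − 46.00 = 14.00, and the fine must be at least 14.00 dollars to wipe it out.

14.00 dollars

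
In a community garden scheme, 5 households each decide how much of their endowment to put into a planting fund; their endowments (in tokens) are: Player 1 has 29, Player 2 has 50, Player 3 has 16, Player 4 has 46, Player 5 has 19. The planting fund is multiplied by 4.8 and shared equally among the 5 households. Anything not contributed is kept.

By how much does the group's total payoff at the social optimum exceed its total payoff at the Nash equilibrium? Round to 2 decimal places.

The private return per contributed unit is 4.8/5 = 0.9600 < 1 for every player regardless of endowment, so the Nash equilibrium is zero contribution and the group total is Σ E_j = 29 + 50 + 16 + 46 + 19 = 160.
Each contributed unit returns 4.800 to the group, so the social optimum is full contribution by everyone: group total = 4.800 × 160 = 768.00.
Efficiency loss = (4.800 − 1) × 160 = 608.00.

608.00 tokens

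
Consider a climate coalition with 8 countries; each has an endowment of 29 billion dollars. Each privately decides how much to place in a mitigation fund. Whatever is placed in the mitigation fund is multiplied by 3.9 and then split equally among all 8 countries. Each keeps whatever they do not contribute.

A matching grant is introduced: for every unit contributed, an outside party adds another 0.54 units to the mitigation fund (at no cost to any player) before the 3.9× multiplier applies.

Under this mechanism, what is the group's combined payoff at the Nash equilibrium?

With the mechanism, a contributed unit returns 3.9 × 1.54 / 8 = 0.7508 per unit of net cost — still below 1 — so contributing 0 remains dominant for every player.
At the Nash equilibrium no one contributes; group total payoff = 8 × 29 = 232.

232.00 billion dollars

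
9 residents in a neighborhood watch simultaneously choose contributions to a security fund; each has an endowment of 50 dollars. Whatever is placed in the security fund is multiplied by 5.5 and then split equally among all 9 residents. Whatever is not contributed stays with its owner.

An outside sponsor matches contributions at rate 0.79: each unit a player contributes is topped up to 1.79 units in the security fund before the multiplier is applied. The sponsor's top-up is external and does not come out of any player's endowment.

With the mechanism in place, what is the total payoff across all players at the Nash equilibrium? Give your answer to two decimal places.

With the mechanism, a contributed unit returns 5.5 × 1.79 / 9 = 1.0939 per unit of net cost to the contributor — now above 1 — so contributing fully is weakly dominant for every player.
At the Nash equilibrium everyone contributes 50. Group total payoff = 5.5 × 1.79 × 450 = 4430.25.

4430.25 dollars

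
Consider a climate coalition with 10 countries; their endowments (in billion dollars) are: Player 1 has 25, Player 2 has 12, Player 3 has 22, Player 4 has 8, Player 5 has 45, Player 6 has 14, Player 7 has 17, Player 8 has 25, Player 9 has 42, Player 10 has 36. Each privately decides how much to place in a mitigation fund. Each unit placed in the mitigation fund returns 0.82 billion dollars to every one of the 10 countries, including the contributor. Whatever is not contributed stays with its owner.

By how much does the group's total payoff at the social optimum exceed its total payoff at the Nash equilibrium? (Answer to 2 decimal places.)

1771.20 billion dollars

The private return per contributed unit is 0.82 < 1 for everyone, so the Nash equilibrium is zero contribution and the group total is Σ E_j = 25 + 12 + 22 + 8 + 45 + 14 + 17 + 25 + 42 + 36 = 246.
Each contributed unit returns 8.200 to the group, so the social optimum is full contribution by everyone: group total = 8.200 × 246 = 2017.20.
Efficiency loss = (8.200 − 1) × 246 = 1771.20.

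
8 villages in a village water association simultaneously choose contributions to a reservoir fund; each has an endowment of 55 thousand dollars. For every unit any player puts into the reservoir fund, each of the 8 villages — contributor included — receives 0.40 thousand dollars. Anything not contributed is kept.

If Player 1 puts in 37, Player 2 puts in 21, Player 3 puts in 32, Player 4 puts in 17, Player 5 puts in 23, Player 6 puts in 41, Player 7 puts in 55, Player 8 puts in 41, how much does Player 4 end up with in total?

Total contributed: 37 + 21 + 32 + 17 + 23 + 41 + 55 + 41 = 267.
Each receives 0.40 × 267 = 106.80 from the reservoir fund.
Player 4 keeps 55 − 17 = 38, so Player 4's payoff is 38 + 106.80 = 144.80.

144.80 thousand dollars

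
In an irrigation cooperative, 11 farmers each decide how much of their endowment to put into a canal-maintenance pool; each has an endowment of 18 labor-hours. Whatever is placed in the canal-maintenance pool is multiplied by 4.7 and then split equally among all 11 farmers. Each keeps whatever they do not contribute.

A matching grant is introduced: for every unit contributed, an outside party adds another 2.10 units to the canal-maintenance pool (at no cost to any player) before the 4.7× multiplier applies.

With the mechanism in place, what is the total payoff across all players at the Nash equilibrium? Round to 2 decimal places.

2884.86 labor-hours

Under the mechanism each unit contributed yields 4.7 × 3.10 / 11 = 1.3245 back to its contributor per unit of net cost, which exceeds 1, making full contribution the dominant choice for everyone.
So the Nash equilibrium is full contribution by all 11; the group earns 4.7 × 3.10 × 198 = 2884.86.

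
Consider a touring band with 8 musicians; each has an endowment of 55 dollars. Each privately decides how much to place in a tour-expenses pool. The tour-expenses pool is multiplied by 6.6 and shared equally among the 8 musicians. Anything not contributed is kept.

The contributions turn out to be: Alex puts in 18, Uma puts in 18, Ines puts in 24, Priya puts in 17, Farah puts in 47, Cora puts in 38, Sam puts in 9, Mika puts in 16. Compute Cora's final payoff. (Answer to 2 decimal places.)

171.28 dollars

Total contributed: 18 + 18 + 24 + 17 + 47 + 38 + 9 + 16 = 187.
Each receives 6.6 × 187 / 8 = 154.28 from the tour-expenses pool.
Cora keeps 55 − 38 = 17, so Cora's payoff is 17 + 154.28 = 171.28.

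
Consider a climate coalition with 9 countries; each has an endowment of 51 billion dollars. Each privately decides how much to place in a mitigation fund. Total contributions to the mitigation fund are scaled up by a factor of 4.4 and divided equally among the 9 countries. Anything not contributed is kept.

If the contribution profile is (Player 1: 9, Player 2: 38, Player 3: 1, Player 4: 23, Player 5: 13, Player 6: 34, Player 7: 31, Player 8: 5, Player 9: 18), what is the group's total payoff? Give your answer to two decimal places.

1043.80 billion dollars

Total contributed: 9 + 38 + 1 + 23 + 13 + 34 + 31 + 5 + 18 = 172; total kept: 9 × 51 − 172 = 287.
The mitigation fund pays out 4.4 × 172 = 756.80 in aggregate.
Group total = 287 + 756.80 = 1043.80.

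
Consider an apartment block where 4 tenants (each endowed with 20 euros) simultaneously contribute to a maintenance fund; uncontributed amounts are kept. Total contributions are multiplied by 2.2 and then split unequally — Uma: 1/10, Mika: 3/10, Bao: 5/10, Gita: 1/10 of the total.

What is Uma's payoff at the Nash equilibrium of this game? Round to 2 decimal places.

Player j's private return per contributed unit is 2.2 × (j's share). Contributing is weakly dominant for j when that share is at least 1/2.2 = 0.4545, and contributing 0 is dominant otherwise.
Only Bao (5/10) clears that bar, contributing 20; the remaining 3 contribute 0. Total contributed: 20.
Uma keeps 20 and receives 2.2 × 20 × 1/10 = 4.40 from the maintenance fund, for a payoff of 24.40.

24.40 euros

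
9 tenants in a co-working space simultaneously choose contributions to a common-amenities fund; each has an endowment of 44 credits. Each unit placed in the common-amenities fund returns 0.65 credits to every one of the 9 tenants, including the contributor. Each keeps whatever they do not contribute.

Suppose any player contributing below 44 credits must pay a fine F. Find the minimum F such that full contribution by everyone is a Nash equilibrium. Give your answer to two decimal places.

Given the others contribute fully, the best deviation is to contribute 0 (any partial contribution still incurs the fine and gives up units whose private return 0.65 is below 1).
Deviating from 44 to 0 saves 44 credits but forfeits the deviator's share of the drop in the common-amenities fund: 0.65 × 44 = 28.60.
So the deviation gain is 44 − 28.60 = 15.40, and the fine must be at least 15.40 credits to wipe it out.

15.40 credits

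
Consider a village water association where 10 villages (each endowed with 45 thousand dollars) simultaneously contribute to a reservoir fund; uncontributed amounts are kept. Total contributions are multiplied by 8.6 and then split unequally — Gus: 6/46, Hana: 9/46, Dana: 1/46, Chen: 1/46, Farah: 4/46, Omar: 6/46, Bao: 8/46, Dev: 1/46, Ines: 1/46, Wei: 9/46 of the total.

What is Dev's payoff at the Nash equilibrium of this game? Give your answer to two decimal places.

Player j's private return per contributed unit is 8.6 × (j's share). Contributing is weakly dominant for j when that share is at least 1/8.6 = 0.1163, and contributing 0 is dominant otherwise.
The shares above 0.1163 belong to Gus, Hana, Omar, Bao and Wei, contributing 45 each; the remaining 5 contribute 0. Total contributed: 225.
Dev keeps 45 and receives 8.6 × 225 × 1/46 = 42.07 from the reservoir fund, for a payoff of 87.07.

87.07 thousand dollars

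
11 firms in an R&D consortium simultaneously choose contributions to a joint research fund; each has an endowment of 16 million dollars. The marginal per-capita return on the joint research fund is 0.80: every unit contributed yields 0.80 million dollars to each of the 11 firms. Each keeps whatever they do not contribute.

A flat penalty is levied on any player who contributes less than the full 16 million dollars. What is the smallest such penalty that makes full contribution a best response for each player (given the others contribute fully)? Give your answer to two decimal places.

Given the others contribute fully, the best deviation is to contribute 0 (any partial contribution still incurs the fine and gives up units whose private return 0.80 is below 1).
Deviating from 16 to 0 saves 16 million dollars but forfeits the deviator's share of the drop in the joint research fund: 0.80 × 16 = 12.80.
So the deviation gain is 16 − 12.80 = 3.20, and the fine must be at least 3.20 million dollars to wipe it out.

3.20 million dollars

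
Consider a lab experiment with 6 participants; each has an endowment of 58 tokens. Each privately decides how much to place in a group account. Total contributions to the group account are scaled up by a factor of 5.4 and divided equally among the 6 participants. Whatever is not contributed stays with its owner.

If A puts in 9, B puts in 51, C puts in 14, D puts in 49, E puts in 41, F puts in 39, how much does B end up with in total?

Total contributed: 9 + 51 + 14 + 49 + 41 + 39 = 203.
Each receives 5.4 × 203 / 6 = 182.70 from the group account.
B keeps 58 − 51 = 7, so B's payoff is 7 + 182.70 = 189.70.

189.70 tokens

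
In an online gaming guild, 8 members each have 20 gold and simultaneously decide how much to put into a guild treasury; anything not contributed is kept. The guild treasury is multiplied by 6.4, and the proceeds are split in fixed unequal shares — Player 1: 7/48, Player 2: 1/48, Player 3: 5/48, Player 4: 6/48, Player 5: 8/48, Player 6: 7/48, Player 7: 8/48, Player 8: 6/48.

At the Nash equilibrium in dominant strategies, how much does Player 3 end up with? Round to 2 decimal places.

For player j, contributing a unit is worthwhile iff 6.4 × (j's share) ≥ 1, i.e. iff j's share is at least 0.1563.
Player 5 and Player 7 clear that bar, contributing 20 each; the remaining 6 contribute 0. Total contributed: 40.
Player 3 keeps 20 and receives 6.4 × 40 × 5/48 = 26.67 from the guild treasury, for a payoff of 46.67.

46.67 gold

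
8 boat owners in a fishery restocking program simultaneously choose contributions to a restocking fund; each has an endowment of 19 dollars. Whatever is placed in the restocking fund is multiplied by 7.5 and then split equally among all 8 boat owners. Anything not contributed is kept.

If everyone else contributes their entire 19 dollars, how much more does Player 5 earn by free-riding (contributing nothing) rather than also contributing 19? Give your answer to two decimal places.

1.19 dollars

Switching from a contribution of 19 to 0 lets Player 5 keep an extra 19 dollars, but lowers the restocking fund by 19, which costs Player 5 their own share of that drop: 7.5/8 × 19 = 17.81.
Net gain = 19 − 17.81 = 1.19. The private return per contributed unit (0.9375) is below 1, so free-riding is indeed the best response regardless of what the others do.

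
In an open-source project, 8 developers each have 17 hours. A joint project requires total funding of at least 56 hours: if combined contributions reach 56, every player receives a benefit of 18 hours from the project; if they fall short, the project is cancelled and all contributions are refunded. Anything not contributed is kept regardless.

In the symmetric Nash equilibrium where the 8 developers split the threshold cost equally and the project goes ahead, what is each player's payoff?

Equal share of the threshold: 56/8 = 7.
At this profile no one gains by cutting their contribution: any cut drops the total below 56, the project is cancelled, contributions are refunded, and the deviator ends with 17, which is less than 17 − 7 + 18 = 28. Contributing more than 7 just wastes the excess. So contributing exactly 7 is a best response.
Each player's payoff: 17 − 7 + 18 = 28.

28 hours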